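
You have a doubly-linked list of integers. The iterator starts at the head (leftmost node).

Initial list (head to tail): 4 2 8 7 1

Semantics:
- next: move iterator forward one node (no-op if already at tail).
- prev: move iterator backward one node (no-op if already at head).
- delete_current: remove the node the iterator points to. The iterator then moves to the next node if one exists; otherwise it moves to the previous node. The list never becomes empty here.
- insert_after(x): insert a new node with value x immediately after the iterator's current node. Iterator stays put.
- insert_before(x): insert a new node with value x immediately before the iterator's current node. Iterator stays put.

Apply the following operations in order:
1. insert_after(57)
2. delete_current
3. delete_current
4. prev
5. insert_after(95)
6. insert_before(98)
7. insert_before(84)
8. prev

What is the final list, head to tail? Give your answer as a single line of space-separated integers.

Answer: 98 84 2 95 8 7 1

Derivation:
After 1 (insert_after(57)): list=[4, 57, 2, 8, 7, 1] cursor@4
After 2 (delete_current): list=[57, 2, 8, 7, 1] cursor@57
After 3 (delete_current): list=[2, 8, 7, 1] cursor@2
After 4 (prev): list=[2, 8, 7, 1] cursor@2
After 5 (insert_after(95)): list=[2, 95, 8, 7, 1] cursor@2
After 6 (insert_before(98)): list=[98, 2, 95, 8, 7, 1] cursor@2
After 7 (insert_before(84)): list=[98, 84, 2, 95, 8, 7, 1] cursor@2
After 8 (prev): list=[98, 84, 2, 95, 8, 7, 1] cursor@84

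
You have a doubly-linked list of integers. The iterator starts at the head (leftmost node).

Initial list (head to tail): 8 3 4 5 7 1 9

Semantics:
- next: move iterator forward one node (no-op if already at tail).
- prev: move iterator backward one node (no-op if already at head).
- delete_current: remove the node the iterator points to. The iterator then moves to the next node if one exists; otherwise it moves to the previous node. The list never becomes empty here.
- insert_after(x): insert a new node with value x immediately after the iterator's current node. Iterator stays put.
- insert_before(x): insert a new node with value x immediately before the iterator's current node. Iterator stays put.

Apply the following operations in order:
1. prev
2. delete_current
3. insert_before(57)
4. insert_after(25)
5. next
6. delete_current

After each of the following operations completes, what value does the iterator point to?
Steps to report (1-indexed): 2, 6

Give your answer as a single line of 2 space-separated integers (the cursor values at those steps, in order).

After 1 (prev): list=[8, 3, 4, 5, 7, 1, 9] cursor@8
After 2 (delete_current): list=[3, 4, 5, 7, 1, 9] cursor@3
After 3 (insert_before(57)): list=[57, 3, 4, 5, 7, 1, 9] cursor@3
After 4 (insert_after(25)): list=[57, 3, 25, 4, 5, 7, 1, 9] cursor@3
After 5 (next): list=[57, 3, 25, 4, 5, 7, 1, 9] cursor@25
After 6 (delete_current): list=[57, 3, 4, 5, 7, 1, 9] cursor@4

Answer: 3 4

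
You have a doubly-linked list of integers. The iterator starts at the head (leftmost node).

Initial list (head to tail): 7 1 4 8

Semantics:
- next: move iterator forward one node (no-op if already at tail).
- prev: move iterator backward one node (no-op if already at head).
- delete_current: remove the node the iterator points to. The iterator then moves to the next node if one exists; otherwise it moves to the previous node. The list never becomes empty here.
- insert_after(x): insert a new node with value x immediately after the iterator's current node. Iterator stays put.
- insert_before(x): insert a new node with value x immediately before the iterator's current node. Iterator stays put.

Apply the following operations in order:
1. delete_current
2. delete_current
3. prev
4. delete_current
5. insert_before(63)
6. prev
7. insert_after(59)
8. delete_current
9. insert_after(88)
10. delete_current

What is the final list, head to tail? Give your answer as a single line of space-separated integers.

After 1 (delete_current): list=[1, 4, 8] cursor@1
After 2 (delete_current): list=[4, 8] cursor@4
After 3 (prev): list=[4, 8] cursor@4
After 4 (delete_current): list=[8] cursor@8
After 5 (insert_before(63)): list=[63, 8] cursor@8
After 6 (prev): list=[63, 8] cursor@63
After 7 (insert_after(59)): list=[63, 59, 8] cursor@63
After 8 (delete_current): list=[59, 8] cursor@59
After 9 (insert_after(88)): list=[59, 88, 8] cursor@59
After 10 (delete_current): list=[88, 8] cursor@88

Answer: 88 8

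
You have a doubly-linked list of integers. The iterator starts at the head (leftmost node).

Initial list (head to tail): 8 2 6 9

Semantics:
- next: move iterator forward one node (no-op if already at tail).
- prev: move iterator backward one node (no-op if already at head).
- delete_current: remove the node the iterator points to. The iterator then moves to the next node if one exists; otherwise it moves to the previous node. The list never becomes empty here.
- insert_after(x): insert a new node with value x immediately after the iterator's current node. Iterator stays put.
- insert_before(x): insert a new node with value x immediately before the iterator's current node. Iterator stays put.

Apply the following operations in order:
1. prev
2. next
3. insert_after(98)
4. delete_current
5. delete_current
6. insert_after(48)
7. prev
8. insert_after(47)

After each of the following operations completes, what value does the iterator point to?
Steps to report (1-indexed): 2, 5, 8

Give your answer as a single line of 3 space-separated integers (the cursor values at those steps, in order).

After 1 (prev): list=[8, 2, 6, 9] cursor@8
After 2 (next): list=[8, 2, 6, 9] cursor@2
After 3 (insert_after(98)): list=[8, 2, 98, 6, 9] cursor@2
After 4 (delete_current): list=[8, 98, 6, 9] cursor@98
After 5 (delete_current): list=[8, 6, 9] cursor@6
After 6 (insert_after(48)): list=[8, 6, 48, 9] cursor@6
After 7 (prev): list=[8, 6, 48, 9] cursor@8
After 8 (insert_after(47)): list=[8, 47, 6, 48, 9] cursor@8

Answer: 2 6 8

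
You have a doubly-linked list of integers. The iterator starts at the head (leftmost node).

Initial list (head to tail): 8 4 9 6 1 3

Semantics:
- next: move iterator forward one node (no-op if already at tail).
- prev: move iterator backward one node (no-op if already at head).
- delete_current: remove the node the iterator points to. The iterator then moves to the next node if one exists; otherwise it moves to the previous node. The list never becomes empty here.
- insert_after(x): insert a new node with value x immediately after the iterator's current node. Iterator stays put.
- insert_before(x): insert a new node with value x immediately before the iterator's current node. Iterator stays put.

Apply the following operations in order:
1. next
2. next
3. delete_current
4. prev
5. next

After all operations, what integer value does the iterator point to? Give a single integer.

Answer: 6

Derivation:
After 1 (next): list=[8, 4, 9, 6, 1, 3] cursor@4
After 2 (next): list=[8, 4, 9, 6, 1, 3] cursor@9
After 3 (delete_current): list=[8, 4, 6, 1, 3] cursor@6
After 4 (prev): list=[8, 4, 6, 1, 3] cursor@4
After 5 (next): list=[8, 4, 6, 1, 3] cursor@6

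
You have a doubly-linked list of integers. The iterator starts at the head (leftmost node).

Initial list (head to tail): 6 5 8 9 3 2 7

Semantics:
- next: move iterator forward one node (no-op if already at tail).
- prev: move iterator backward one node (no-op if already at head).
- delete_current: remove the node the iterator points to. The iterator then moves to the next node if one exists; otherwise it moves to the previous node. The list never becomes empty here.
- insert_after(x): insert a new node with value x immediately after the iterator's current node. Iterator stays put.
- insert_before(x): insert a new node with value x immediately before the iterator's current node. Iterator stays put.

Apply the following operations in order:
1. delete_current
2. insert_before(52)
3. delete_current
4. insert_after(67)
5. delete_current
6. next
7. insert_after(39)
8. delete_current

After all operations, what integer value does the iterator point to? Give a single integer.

After 1 (delete_current): list=[5, 8, 9, 3, 2, 7] cursor@5
After 2 (insert_before(52)): list=[52, 5, 8, 9, 3, 2, 7] cursor@5
After 3 (delete_current): list=[52, 8, 9, 3, 2, 7] cursor@8
After 4 (insert_after(67)): list=[52, 8, 67, 9, 3, 2, 7] cursor@8
After 5 (delete_current): list=[52, 67, 9, 3, 2, 7] cursor@67
After 6 (next): list=[52, 67, 9, 3, 2, 7] cursor@9
After 7 (insert_after(39)): list=[52, 67, 9, 39, 3, 2, 7] cursor@9
After 8 (delete_current): list=[52, 67, 39, 3, 2, 7] cursor@39

Answer: 39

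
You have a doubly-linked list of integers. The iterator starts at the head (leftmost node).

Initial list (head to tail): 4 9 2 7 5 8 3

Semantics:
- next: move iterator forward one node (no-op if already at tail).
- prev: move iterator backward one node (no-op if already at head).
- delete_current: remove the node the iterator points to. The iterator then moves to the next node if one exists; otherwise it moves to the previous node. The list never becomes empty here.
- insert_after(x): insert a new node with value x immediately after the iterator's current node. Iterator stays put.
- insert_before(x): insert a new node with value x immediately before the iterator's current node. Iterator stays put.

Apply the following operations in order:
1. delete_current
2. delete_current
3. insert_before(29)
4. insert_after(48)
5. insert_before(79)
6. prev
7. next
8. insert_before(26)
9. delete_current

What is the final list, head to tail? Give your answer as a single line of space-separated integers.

Answer: 29 79 26 48 7 5 8 3

Derivation:
After 1 (delete_current): list=[9, 2, 7, 5, 8, 3] cursor@9
After 2 (delete_current): list=[2, 7, 5, 8, 3] cursor@2
After 3 (insert_before(29)): list=[29, 2, 7, 5, 8, 3] cursor@2
After 4 (insert_after(48)): list=[29, 2, 48, 7, 5, 8, 3] cursor@2
After 5 (insert_before(79)): list=[29, 79, 2, 48, 7, 5, 8, 3] cursor@2
After 6 (prev): list=[29, 79, 2, 48, 7, 5, 8, 3] cursor@79
After 7 (next): list=[29, 79, 2, 48, 7, 5, 8, 3] cursor@2
After 8 (insert_before(26)): list=[29, 79, 26, 2, 48, 7, 5, 8, 3] cursor@2
After 9 (delete_current): list=[29, 79, 26, 48, 7, 5, 8, 3] cursor@48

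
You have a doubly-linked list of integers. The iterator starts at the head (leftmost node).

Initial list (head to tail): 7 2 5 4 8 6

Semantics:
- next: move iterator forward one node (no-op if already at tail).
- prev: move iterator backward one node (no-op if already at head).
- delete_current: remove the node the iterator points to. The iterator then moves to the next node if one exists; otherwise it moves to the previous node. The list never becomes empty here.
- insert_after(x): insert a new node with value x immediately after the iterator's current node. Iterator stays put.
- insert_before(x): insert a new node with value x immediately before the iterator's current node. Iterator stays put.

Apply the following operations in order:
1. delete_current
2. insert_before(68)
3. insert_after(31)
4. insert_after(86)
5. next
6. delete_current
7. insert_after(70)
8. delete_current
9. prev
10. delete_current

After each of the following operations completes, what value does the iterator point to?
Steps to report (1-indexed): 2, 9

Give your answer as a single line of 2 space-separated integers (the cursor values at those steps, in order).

After 1 (delete_current): list=[2, 5, 4, 8, 6] cursor@2
After 2 (insert_before(68)): list=[68, 2, 5, 4, 8, 6] cursor@2
After 3 (insert_after(31)): list=[68, 2, 31, 5, 4, 8, 6] cursor@2
After 4 (insert_after(86)): list=[68, 2, 86, 31, 5, 4, 8, 6] cursor@2
After 5 (next): list=[68, 2, 86, 31, 5, 4, 8, 6] cursor@86
After 6 (delete_current): list=[68, 2, 31, 5, 4, 8, 6] cursor@31
After 7 (insert_after(70)): list=[68, 2, 31, 70, 5, 4, 8, 6] cursor@31
After 8 (delete_current): list=[68, 2, 70, 5, 4, 8, 6] cursor@70
After 9 (prev): list=[68, 2, 70, 5, 4, 8, 6] cursor@2
After 10 (delete_current): list=[68, 70, 5, 4, 8, 6] cursor@70

Answer: 2 2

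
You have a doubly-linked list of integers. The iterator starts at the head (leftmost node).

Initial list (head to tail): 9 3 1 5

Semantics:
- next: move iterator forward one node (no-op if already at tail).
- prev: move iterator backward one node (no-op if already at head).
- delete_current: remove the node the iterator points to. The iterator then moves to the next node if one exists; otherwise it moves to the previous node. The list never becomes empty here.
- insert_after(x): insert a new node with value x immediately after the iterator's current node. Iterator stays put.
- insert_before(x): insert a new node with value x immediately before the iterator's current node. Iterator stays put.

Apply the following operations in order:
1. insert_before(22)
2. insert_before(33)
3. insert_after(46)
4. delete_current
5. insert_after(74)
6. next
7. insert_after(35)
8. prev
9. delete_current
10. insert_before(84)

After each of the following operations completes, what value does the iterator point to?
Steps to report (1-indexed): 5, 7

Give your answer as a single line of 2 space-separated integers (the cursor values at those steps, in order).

Answer: 46 74

Derivation:
After 1 (insert_before(22)): list=[22, 9, 3, 1, 5] cursor@9
After 2 (insert_before(33)): list=[22, 33, 9, 3, 1, 5] cursor@9
After 3 (insert_after(46)): list=[22, 33, 9, 46, 3, 1, 5] cursor@9
After 4 (delete_current): list=[22, 33, 46, 3, 1, 5] cursor@46
After 5 (insert_after(74)): list=[22, 33, 46, 74, 3, 1, 5] cursor@46
After 6 (next): list=[22, 33, 46, 74, 3, 1, 5] cursor@74
After 7 (insert_after(35)): list=[22, 33, 46, 74, 35, 3, 1, 5] cursor@74
After 8 (prev): list=[22, 33, 46, 74, 35, 3, 1, 5] cursor@46
After 9 (delete_current): list=[22, 33, 74, 35, 3, 1, 5] cursor@74
After 10 (insert_before(84)): list=[22, 33, 84, 74, 35, 3, 1, 5] cursor@74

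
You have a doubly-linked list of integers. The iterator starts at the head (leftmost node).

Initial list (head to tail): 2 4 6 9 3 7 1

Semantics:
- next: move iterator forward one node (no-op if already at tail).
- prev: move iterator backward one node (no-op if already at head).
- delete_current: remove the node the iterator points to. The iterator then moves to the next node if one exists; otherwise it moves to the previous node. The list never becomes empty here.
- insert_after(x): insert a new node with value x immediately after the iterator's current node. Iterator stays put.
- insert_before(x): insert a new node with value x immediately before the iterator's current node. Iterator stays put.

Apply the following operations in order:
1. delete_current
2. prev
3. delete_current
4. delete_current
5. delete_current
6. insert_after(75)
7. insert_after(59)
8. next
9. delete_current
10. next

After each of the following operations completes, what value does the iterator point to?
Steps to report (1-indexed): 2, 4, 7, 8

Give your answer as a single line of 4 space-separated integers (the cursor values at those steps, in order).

Answer: 4 9 3 59

Derivation:
After 1 (delete_current): list=[4, 6, 9, 3, 7, 1] cursor@4
After 2 (prev): list=[4, 6, 9, 3, 7, 1] cursor@4
After 3 (delete_current): list=[6, 9, 3, 7, 1] cursor@6
After 4 (delete_current): list=[9, 3, 7, 1] cursor@9
After 5 (delete_current): list=[3, 7, 1] cursor@3
After 6 (insert_after(75)): list=[3, 75, 7, 1] cursor@3
After 7 (insert_after(59)): list=[3, 59, 75, 7, 1] cursor@3
After 8 (next): list=[3, 59, 75, 7, 1] cursor@59
After 9 (delete_current): list=[3, 75, 7, 1] cursor@75
After 10 (next): list=[3, 75, 7, 1] cursor@7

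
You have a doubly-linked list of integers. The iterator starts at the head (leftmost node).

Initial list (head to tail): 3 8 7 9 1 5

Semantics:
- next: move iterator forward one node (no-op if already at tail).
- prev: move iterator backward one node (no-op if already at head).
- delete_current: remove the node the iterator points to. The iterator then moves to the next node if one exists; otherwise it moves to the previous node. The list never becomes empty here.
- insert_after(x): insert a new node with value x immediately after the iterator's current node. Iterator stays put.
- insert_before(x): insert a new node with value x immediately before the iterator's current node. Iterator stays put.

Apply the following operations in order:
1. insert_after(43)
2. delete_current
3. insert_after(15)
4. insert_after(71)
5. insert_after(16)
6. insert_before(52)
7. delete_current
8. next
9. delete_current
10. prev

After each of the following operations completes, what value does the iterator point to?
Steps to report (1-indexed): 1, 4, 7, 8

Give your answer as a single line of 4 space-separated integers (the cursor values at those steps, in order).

After 1 (insert_after(43)): list=[3, 43, 8, 7, 9, 1, 5] cursor@3
After 2 (delete_current): list=[43, 8, 7, 9, 1, 5] cursor@43
After 3 (insert_after(15)): list=[43, 15, 8, 7, 9, 1, 5] cursor@43
After 4 (insert_after(71)): list=[43, 71, 15, 8, 7, 9, 1, 5] cursor@43
After 5 (insert_after(16)): list=[43, 16, 71, 15, 8, 7, 9, 1, 5] cursor@43
After 6 (insert_before(52)): list=[52, 43, 16, 71, 15, 8, 7, 9, 1, 5] cursor@43
After 7 (delete_current): list=[52, 16, 71, 15, 8, 7, 9, 1, 5] cursor@16
After 8 (next): list=[52, 16, 71, 15, 8, 7, 9, 1, 5] cursor@71
After 9 (delete_current): list=[52, 16, 15, 8, 7, 9, 1, 5] cursor@15
After 10 (prev): list=[52, 16, 15, 8, 7, 9, 1, 5] cursor@16

Answer: 3 43 16 71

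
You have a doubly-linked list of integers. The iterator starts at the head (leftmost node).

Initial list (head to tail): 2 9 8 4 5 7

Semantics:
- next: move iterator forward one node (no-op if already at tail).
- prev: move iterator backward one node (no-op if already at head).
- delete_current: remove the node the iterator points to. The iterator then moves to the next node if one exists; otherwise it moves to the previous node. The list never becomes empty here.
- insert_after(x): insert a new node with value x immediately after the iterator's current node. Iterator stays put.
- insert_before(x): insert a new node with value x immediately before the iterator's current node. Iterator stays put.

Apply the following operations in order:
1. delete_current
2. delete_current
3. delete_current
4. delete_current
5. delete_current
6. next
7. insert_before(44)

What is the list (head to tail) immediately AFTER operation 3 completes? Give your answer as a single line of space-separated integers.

After 1 (delete_current): list=[9, 8, 4, 5, 7] cursor@9
After 2 (delete_current): list=[8, 4, 5, 7] cursor@8
After 3 (delete_current): list=[4, 5, 7] cursor@4

Answer: 4 5 7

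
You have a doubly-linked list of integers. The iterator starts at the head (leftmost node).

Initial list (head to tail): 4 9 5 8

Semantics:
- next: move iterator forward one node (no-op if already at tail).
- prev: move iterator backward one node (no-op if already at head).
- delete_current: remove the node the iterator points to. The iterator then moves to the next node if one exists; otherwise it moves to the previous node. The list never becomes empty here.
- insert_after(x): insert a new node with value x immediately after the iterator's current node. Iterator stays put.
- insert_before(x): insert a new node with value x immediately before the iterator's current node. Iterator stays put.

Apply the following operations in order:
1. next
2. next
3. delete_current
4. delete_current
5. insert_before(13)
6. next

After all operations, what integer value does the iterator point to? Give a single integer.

Answer: 9

Derivation:
After 1 (next): list=[4, 9, 5, 8] cursor@9
After 2 (next): list=[4, 9, 5, 8] cursor@5
After 3 (delete_current): list=[4, 9, 8] cursor@8
After 4 (delete_current): list=[4, 9] cursor@9
After 5 (insert_before(13)): list=[4, 13, 9] cursor@9
After 6 (next): list=[4, 13, 9] cursor@9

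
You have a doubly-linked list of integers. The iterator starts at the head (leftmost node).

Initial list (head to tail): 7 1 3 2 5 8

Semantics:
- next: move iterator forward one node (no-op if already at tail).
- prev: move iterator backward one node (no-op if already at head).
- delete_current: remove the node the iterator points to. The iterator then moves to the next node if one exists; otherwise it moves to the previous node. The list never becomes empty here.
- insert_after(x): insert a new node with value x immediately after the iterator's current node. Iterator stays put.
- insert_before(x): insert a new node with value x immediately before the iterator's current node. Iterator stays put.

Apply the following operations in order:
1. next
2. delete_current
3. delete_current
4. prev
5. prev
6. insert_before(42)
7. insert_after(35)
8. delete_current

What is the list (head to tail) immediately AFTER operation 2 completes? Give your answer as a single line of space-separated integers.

Answer: 7 3 2 5 8

Derivation:
After 1 (next): list=[7, 1, 3, 2, 5, 8] cursor@1
After 2 (delete_current): list=[7, 3, 2, 5, 8] cursor@3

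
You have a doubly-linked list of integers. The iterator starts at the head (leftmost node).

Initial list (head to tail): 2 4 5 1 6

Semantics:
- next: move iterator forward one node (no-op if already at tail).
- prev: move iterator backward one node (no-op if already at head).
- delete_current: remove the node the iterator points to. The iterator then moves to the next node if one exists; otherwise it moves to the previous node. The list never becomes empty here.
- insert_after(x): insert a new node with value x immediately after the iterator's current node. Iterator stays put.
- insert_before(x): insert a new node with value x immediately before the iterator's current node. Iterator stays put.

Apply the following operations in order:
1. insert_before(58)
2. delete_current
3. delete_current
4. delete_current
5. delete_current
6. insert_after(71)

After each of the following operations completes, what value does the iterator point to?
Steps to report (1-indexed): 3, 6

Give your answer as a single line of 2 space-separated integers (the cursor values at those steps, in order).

Answer: 5 6

Derivation:
After 1 (insert_before(58)): list=[58, 2, 4, 5, 1, 6] cursor@2
After 2 (delete_current): list=[58, 4, 5, 1, 6] cursor@4
After 3 (delete_current): list=[58, 5, 1, 6] cursor@5
After 4 (delete_current): list=[58, 1, 6] cursor@1
After 5 (delete_current): list=[58, 6] cursor@6
After 6 (insert_after(71)): list=[58, 6, 71] cursor@6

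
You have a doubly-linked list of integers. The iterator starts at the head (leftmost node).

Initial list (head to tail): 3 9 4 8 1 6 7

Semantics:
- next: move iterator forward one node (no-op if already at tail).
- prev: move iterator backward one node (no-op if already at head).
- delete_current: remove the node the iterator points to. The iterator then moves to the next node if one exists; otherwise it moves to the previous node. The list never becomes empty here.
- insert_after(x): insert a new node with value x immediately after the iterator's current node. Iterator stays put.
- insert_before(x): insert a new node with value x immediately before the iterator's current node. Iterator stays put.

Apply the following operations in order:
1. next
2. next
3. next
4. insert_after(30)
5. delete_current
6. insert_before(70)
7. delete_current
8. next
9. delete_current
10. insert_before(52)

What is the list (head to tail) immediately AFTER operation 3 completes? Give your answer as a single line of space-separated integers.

After 1 (next): list=[3, 9, 4, 8, 1, 6, 7] cursor@9
After 2 (next): list=[3, 9, 4, 8, 1, 6, 7] cursor@4
After 3 (next): list=[3, 9, 4, 8, 1, 6, 7] cursor@8

Answer: 3 9 4 8 1 6 7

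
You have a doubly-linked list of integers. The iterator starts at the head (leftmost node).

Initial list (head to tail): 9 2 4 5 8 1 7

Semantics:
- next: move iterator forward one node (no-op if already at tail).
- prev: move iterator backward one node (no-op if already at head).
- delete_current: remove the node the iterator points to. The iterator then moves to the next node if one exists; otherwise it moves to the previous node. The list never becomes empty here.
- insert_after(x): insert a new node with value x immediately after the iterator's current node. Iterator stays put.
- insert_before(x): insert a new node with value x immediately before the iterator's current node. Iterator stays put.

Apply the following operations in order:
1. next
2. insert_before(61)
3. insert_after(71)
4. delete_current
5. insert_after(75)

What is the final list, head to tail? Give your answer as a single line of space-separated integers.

Answer: 9 61 71 75 4 5 8 1 7

Derivation:
After 1 (next): list=[9, 2, 4, 5, 8, 1, 7] cursor@2
After 2 (insert_before(61)): list=[9, 61, 2, 4, 5, 8, 1, 7] cursor@2
After 3 (insert_after(71)): list=[9, 61, 2, 71, 4, 5, 8, 1, 7] cursor@2
After 4 (delete_current): list=[9, 61, 71, 4, 5, 8, 1, 7] cursor@71
After 5 (insert_after(75)): list=[9, 61, 71, 75, 4, 5, 8, 1, 7] cursor@71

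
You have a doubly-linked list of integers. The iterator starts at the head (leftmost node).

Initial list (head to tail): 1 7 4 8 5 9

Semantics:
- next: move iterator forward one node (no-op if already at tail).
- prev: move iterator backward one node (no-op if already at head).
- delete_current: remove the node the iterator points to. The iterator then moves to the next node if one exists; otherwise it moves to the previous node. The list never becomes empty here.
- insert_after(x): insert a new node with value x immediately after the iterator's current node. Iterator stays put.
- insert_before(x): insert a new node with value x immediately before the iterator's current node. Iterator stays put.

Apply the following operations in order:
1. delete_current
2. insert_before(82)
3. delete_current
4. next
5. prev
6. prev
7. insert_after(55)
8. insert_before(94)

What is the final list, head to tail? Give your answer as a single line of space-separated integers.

After 1 (delete_current): list=[7, 4, 8, 5, 9] cursor@7
After 2 (insert_before(82)): list=[82, 7, 4, 8, 5, 9] cursor@7
After 3 (delete_current): list=[82, 4, 8, 5, 9] cursor@4
After 4 (next): list=[82, 4, 8, 5, 9] cursor@8
After 5 (prev): list=[82, 4, 8, 5, 9] cursor@4
After 6 (prev): list=[82, 4, 8, 5, 9] cursor@82
After 7 (insert_after(55)): list=[82, 55, 4, 8, 5, 9] cursor@82
After 8 (insert_before(94)): list=[94, 82, 55, 4, 8, 5, 9] cursor@82

Answer: 94 82 55 4 8 5 9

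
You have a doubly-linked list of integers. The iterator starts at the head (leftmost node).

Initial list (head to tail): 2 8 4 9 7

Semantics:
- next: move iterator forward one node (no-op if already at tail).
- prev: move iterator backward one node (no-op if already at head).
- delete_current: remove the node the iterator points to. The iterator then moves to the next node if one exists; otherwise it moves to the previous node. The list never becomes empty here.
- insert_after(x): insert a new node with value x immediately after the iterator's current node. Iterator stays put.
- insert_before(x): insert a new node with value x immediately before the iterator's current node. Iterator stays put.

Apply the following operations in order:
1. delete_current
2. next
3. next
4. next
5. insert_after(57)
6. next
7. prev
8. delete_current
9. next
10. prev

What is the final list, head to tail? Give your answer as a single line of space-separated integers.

Answer: 8 4 9 57

Derivation:
After 1 (delete_current): list=[8, 4, 9, 7] cursor@8
After 2 (next): list=[8, 4, 9, 7] cursor@4
After 3 (next): list=[8, 4, 9, 7] cursor@9
After 4 (next): list=[8, 4, 9, 7] cursor@7
After 5 (insert_after(57)): list=[8, 4, 9, 7, 57] cursor@7
After 6 (next): list=[8, 4, 9, 7, 57] cursor@57
After 7 (prev): list=[8, 4, 9, 7, 57] cursor@7
After 8 (delete_current): list=[8, 4, 9, 57] cursor@57
After 9 (next): list=[8, 4, 9, 57] cursor@57
After 10 (prev): list=[8, 4, 9, 57] cursor@9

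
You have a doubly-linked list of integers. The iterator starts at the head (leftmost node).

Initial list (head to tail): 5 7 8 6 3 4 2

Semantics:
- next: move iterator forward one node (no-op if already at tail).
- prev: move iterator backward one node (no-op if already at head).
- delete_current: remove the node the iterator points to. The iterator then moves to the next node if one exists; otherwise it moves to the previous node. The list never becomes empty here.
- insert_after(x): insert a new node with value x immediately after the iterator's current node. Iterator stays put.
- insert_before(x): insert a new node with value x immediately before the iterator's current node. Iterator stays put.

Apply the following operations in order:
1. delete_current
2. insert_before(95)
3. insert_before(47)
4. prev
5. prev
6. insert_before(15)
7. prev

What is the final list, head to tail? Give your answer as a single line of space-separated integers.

After 1 (delete_current): list=[7, 8, 6, 3, 4, 2] cursor@7
After 2 (insert_before(95)): list=[95, 7, 8, 6, 3, 4, 2] cursor@7
After 3 (insert_before(47)): list=[95, 47, 7, 8, 6, 3, 4, 2] cursor@7
After 4 (prev): list=[95, 47, 7, 8, 6, 3, 4, 2] cursor@47
After 5 (prev): list=[95, 47, 7, 8, 6, 3, 4, 2] cursor@95
After 6 (insert_before(15)): list=[15, 95, 47, 7, 8, 6, 3, 4, 2] cursor@95
After 7 (prev): list=[15, 95, 47, 7, 8, 6, 3, 4, 2] cursor@15

Answer: 15 95 47 7 8 6 3 4 2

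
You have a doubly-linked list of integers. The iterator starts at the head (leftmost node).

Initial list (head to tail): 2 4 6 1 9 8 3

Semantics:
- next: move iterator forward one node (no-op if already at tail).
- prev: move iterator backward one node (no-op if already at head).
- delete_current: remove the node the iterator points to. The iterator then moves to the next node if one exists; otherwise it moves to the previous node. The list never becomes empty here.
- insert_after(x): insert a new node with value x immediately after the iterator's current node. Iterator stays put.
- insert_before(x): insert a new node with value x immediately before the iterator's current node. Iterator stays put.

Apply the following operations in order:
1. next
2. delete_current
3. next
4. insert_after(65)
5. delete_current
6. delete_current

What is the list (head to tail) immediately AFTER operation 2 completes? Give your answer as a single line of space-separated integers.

Answer: 2 6 1 9 8 3

Derivation:
After 1 (next): list=[2, 4, 6, 1, 9, 8, 3] cursor@4
After 2 (delete_current): list=[2, 6, 1, 9, 8, 3] cursor@6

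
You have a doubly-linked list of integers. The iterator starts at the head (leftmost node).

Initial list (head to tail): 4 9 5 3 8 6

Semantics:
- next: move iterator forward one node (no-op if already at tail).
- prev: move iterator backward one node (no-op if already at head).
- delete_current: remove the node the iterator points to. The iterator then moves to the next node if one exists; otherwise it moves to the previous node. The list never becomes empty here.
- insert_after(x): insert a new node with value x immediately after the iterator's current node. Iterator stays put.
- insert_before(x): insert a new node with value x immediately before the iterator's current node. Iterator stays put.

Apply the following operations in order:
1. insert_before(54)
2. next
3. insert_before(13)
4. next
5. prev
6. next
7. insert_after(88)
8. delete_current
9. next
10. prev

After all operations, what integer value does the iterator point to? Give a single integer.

After 1 (insert_before(54)): list=[54, 4, 9, 5, 3, 8, 6] cursor@4
After 2 (next): list=[54, 4, 9, 5, 3, 8, 6] cursor@9
After 3 (insert_before(13)): list=[54, 4, 13, 9, 5, 3, 8, 6] cursor@9
After 4 (next): list=[54, 4, 13, 9, 5, 3, 8, 6] cursor@5
After 5 (prev): list=[54, 4, 13, 9, 5, 3, 8, 6] cursor@9
After 6 (next): list=[54, 4, 13, 9, 5, 3, 8, 6] cursor@5
After 7 (insert_after(88)): list=[54, 4, 13, 9, 5, 88, 3, 8, 6] cursor@5
After 8 (delete_current): list=[54, 4, 13, 9, 88, 3, 8, 6] cursor@88
After 9 (next): list=[54, 4, 13, 9, 88, 3, 8, 6] cursor@3
After 10 (prev): list=[54, 4, 13, 9, 88, 3, 8, 6] cursor@88

Answer: 88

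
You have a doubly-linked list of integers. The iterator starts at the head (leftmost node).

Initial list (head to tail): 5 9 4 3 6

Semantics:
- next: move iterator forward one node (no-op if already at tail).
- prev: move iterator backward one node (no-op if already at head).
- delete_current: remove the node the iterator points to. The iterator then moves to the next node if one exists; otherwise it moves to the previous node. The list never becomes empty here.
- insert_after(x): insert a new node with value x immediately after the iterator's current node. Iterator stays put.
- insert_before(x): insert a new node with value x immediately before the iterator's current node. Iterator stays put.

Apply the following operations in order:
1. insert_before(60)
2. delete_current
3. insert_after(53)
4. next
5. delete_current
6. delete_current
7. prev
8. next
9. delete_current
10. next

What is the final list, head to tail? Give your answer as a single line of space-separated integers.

Answer: 60 9 6

Derivation:
After 1 (insert_before(60)): list=[60, 5, 9, 4, 3, 6] cursor@5
After 2 (delete_current): list=[60, 9, 4, 3, 6] cursor@9
After 3 (insert_after(53)): list=[60, 9, 53, 4, 3, 6] cursor@9
After 4 (next): list=[60, 9, 53, 4, 3, 6] cursor@53
After 5 (delete_current): list=[60, 9, 4, 3, 6] cursor@4
After 6 (delete_current): list=[60, 9, 3, 6] cursor@3
After 7 (prev): list=[60, 9, 3, 6] cursor@9
After 8 (next): list=[60, 9, 3, 6] cursor@3
After 9 (delete_current): list=[60, 9, 6] cursor@6
After 10 (next): list=[60, 9, 6] cursor@6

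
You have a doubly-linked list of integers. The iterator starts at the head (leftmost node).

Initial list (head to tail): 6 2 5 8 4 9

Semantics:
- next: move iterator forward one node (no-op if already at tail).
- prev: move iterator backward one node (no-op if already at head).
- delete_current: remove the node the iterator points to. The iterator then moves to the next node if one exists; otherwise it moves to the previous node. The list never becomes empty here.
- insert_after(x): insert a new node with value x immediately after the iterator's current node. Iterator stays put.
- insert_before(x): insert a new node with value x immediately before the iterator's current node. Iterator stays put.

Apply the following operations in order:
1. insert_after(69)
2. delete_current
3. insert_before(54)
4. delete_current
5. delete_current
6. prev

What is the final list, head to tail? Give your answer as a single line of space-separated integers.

Answer: 54 5 8 4 9

Derivation:
After 1 (insert_after(69)): list=[6, 69, 2, 5, 8, 4, 9] cursor@6
After 2 (delete_current): list=[69, 2, 5, 8, 4, 9] cursor@69
After 3 (insert_before(54)): list=[54, 69, 2, 5, 8, 4, 9] cursor@69
After 4 (delete_current): list=[54, 2, 5, 8, 4, 9] cursor@2
After 5 (delete_current): list=[54, 5, 8, 4, 9] cursor@5
After 6 (prev): list=[54, 5, 8, 4, 9] cursor@54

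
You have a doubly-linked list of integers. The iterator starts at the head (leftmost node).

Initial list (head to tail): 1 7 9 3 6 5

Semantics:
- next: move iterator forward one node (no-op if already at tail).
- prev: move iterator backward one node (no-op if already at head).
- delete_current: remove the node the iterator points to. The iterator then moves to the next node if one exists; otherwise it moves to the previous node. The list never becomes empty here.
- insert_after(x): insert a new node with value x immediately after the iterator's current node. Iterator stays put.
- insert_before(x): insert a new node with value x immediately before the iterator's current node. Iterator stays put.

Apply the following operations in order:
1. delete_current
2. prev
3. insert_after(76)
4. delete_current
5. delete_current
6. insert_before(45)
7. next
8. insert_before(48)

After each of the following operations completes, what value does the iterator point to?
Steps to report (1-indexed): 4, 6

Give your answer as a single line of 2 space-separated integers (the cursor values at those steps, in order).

After 1 (delete_current): list=[7, 9, 3, 6, 5] cursor@7
After 2 (prev): list=[7, 9, 3, 6, 5] cursor@7
After 3 (insert_after(76)): list=[7, 76, 9, 3, 6, 5] cursor@7
After 4 (delete_current): list=[76, 9, 3, 6, 5] cursor@76
After 5 (delete_current): list=[9, 3, 6, 5] cursor@9
After 6 (insert_before(45)): list=[45, 9, 3, 6, 5] cursor@9
After 7 (next): list=[45, 9, 3, 6, 5] cursor@3
After 8 (insert_before(48)): list=[45, 9, 48, 3, 6, 5] cursor@3

Answer: 76 9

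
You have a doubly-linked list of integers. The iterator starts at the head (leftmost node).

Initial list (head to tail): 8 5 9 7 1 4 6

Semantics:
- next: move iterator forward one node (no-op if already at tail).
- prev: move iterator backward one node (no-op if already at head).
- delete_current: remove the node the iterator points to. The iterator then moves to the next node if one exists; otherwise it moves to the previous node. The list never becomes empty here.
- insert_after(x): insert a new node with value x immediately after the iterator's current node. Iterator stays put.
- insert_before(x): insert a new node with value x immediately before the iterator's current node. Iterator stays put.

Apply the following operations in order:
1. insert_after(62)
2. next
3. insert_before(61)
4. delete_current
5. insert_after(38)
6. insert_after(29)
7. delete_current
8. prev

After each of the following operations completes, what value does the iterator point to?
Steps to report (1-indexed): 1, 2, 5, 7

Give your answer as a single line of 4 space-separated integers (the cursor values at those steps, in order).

Answer: 8 62 5 29

Derivation:
After 1 (insert_after(62)): list=[8, 62, 5, 9, 7, 1, 4, 6] cursor@8
After 2 (next): list=[8, 62, 5, 9, 7, 1, 4, 6] cursor@62
After 3 (insert_before(61)): list=[8, 61, 62, 5, 9, 7, 1, 4, 6] cursor@62
After 4 (delete_current): list=[8, 61, 5, 9, 7, 1, 4, 6] cursor@5
After 5 (insert_after(38)): list=[8, 61, 5, 38, 9, 7, 1, 4, 6] cursor@5
After 6 (insert_after(29)): list=[8, 61, 5, 29, 38, 9, 7, 1, 4, 6] cursor@5
After 7 (delete_current): list=[8, 61, 29, 38, 9, 7, 1, 4, 6] cursor@29
After 8 (prev): list=[8, 61, 29, 38, 9, 7, 1, 4, 6] cursor@61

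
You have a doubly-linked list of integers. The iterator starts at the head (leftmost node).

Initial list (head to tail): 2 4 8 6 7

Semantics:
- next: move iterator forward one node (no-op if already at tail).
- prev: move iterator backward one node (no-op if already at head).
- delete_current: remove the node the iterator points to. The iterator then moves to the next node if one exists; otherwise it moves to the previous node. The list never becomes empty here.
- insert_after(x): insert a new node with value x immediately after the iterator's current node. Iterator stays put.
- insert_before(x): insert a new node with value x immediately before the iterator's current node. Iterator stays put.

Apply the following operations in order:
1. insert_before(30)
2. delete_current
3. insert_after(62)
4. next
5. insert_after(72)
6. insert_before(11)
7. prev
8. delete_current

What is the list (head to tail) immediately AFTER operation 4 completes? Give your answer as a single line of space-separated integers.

After 1 (insert_before(30)): list=[30, 2, 4, 8, 6, 7] cursor@2
After 2 (delete_current): list=[30, 4, 8, 6, 7] cursor@4
After 3 (insert_after(62)): list=[30, 4, 62, 8, 6, 7] cursor@4
After 4 (next): list=[30, 4, 62, 8, 6, 7] cursor@62

Answer: 30 4 62 8 6 7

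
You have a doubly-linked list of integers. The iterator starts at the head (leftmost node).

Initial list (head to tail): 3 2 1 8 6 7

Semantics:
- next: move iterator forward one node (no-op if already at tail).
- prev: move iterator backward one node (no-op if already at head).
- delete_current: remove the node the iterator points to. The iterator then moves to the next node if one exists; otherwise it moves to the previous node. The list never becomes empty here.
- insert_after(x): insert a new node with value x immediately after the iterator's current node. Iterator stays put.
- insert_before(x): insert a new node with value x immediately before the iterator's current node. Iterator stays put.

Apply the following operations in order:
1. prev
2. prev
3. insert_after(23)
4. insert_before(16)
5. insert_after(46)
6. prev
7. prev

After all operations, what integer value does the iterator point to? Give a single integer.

After 1 (prev): list=[3, 2, 1, 8, 6, 7] cursor@3
After 2 (prev): list=[3, 2, 1, 8, 6, 7] cursor@3
After 3 (insert_after(23)): list=[3, 23, 2, 1, 8, 6, 7] cursor@3
After 4 (insert_before(16)): list=[16, 3, 23, 2, 1, 8, 6, 7] cursor@3
After 5 (insert_after(46)): list=[16, 3, 46, 23, 2, 1, 8, 6, 7] cursor@3
After 6 (prev): list=[16, 3, 46, 23, 2, 1, 8, 6, 7] cursor@16
After 7 (prev): list=[16, 3, 46, 23, 2, 1, 8, 6, 7] cursor@16

Answer: 16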